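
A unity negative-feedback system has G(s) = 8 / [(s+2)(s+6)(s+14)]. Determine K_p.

1/21

G(s) has no factors of s in the denominator, so the system is type 0.
K_p = lim_{s→0} G(s) = 8 / (2·6·14) = 1/21.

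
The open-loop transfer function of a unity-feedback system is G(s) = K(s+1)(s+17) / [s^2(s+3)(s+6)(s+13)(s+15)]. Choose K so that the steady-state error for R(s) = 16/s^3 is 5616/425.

250

Two free integrators in G(s): this is a type 2 system.
K_a = lim_{s→0} s^2·G(s) = K·1·17 / (3·6·13·15) = (17/3510)·K.
e_ss = 16/K_a = 5616/425 ⇒ K_a = 425/351 ⇒ K = (425/351)/(17/3510) = 250.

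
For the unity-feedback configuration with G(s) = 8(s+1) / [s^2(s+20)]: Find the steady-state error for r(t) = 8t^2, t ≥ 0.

The open loop has two poles at the origin → type 2 system.
K_a = lim_{s→0} s^2·G(s) = 8·1 / (20) = 0.4.
r(t) = 8t^2 gives R(s) = 16/s^3.
e_ss = 16/K_a = 16/0.4 = 40.

40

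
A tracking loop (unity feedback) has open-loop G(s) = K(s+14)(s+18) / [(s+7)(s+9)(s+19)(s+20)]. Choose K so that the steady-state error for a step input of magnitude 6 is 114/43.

120

G(s) has no factors of s in the denominator, so the system is type 0.
K_p = lim_{s→0} G(s) = K·14·18 / (7·9·19·20) = (1/95)·K.
e_ss = 6/(1 + K_p) = 114/43 ⇒ 1 + (1/95)·K = 43/19 ⇒ K = 120.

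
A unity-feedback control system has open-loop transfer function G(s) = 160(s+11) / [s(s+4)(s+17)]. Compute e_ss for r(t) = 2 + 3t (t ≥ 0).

51/440

One free integrator in G(s): this is a type 1 system. Treating each term separately:
  • 2: tracked with zero error.
  • 3t: e_ss = 3/K_v with K_v=440/17 → 51/440.
Total e_ss = 51/440.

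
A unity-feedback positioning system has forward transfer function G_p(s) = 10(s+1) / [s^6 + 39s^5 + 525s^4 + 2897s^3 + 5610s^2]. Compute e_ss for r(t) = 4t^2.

The denominator has no term below 5610s^2 — 2 poles at s=0, type 2.
K_a = lim_{s→0} s^2·G_p(s) = 10·1 / 5610 = 1/561.
r(t) = 4t^2 gives R(s) = 8/s^3.
e_ss = 8/K_a = 8/(1/561) = 4488.

4488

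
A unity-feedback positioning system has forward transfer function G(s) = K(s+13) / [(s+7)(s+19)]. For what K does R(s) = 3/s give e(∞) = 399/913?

60

The open loop has no poles at the origin → type 0 system.
K_p = lim_{s→0} G(s) = K·13 / (7·19) = (13/133)·K.
e_ss = 3/(1 + K_p) = 399/913 ⇒ 1 + (13/133)·K = 913/133 ⇒ K = 60.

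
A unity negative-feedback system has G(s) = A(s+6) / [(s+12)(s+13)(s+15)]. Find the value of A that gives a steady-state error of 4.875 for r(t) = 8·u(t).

System type = 0 (no poles at s=0).
K_p = lim_{s→0} G(s) = A·6 / (12·13·15) = (1/390)·A.
e_ss = 8/(1 + K_p) = 4.875 ⇒ 1 + (1/390)·A = 64/39 ⇒ A = 250.

250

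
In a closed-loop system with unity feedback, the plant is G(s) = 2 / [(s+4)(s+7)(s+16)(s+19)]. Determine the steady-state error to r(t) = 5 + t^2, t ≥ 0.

No free integrators in G(s): this is a type 0 system. Taking each input component in turn:
  • 5: e_ss = 5/(1+K_p) with K_p=1/4256 → 21280/4257.
  • t^2: a type-0 system cannot track it, e_ss → ∞.
The unbounded component dominates.

infinity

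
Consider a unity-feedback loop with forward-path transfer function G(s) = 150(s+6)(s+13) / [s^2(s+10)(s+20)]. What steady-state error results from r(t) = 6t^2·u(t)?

8/39

G(s) has two factors of s in the denominator, so the system is type 2.
K_a = lim_{s→0} s^2·G(s) = 150·6·13 / (10·20) = 58.5.
r(t) = 6t^2 gives R(s) = 12/s^3.
e_ss = 12/K_a = 12/58.5 = 8/39.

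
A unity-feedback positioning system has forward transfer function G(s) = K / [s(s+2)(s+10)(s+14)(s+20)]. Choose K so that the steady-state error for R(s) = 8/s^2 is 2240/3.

The open loop has one pole at the origin → type 1 system.
K_v = lim_{s→0} s·G(s) = K / (2·10·14·20) = (1/5600)·K.
e_ss = 8/K_v = 2240/3 ⇒ K_v = 3/280 ⇒ K = (3/280)/(1/5600) = 60.

60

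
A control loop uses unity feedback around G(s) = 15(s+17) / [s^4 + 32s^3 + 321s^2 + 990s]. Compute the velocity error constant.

Factoring s from the denominator leaves a polynomial with constant term 990, so the system is type 1.
K_v = lim_{s→0} s·G(s) = 15·17 / 990 = 17/66.

17/66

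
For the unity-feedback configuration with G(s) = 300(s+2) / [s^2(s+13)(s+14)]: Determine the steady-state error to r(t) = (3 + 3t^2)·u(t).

1.82

The open loop has two poles at the origin → type 2 system. Treating each term separately:
  • 3: tracked with zero error.
  • 3t^2: e_ss = 6/K_a with K_a=300/91 → 1.82.
Total e_ss = 1.82.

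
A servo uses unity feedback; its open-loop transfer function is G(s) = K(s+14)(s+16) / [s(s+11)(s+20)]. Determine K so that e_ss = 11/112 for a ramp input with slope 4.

One free integrator in G(s): this is a type 1 system.
K_v = lim_{s→0} s·G(s) = K·14·16 / (11·20) = (56/55)·K.
e_ss = 4/K_v = 11/112 ⇒ K_v = 448/11 ⇒ K = (448/11)/(56/55) = 40.

40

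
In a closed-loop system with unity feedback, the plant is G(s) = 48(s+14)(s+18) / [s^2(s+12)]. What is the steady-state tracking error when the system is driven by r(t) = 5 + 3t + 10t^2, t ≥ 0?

System type = 2 (two poles at s=0). Treating each term separately:
  • 5: tracked with zero error.
  • 3t: tracked with zero error.
  • 10t^2: e_ss = 20/K_a with K_a=1008 → 5/252.
Total e_ss = 5/252.

5/252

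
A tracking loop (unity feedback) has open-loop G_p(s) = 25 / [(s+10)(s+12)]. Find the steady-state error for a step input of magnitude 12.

No free integrators in G_p(s): this is a type 0 system.
K_p = lim_{s→0} G_p(s) = 25 / (10·12) = 5/24.
e_ss = 12/(1 + K_p) = 12/(29/24) = 288/29.

288/29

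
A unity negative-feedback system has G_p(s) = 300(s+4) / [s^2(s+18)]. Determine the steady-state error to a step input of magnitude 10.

0

System type = 2 (two poles at s=0).
K_p = ∞ for a type-2 system; e_ss to a step is zero.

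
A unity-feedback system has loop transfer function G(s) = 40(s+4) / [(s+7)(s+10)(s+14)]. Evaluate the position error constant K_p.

8/49

G(s) has no factors of s in the denominator, so the system is type 0.
K_p = lim_{s→0} G(s) = 40·4 / (7·10·14) = 8/49.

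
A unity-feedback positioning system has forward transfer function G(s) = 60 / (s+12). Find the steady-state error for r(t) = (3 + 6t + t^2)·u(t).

G(s) has no factors of s in the denominator, so the system is type 0. Taking each input component in turn:
  • 3: e_ss = 3/(1+K_p) with K_p=5 → 0.5.
  • 6t: a type-0 system cannot track it, e_ss → ∞.
  • t^2: a type-0 system cannot track it, e_ss → ∞.
The unbounded component dominates.

infinity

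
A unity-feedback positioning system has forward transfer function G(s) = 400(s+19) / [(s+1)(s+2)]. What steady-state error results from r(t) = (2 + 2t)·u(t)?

infinity

System type = 0 (no poles at s=0). By superposition:
  • 2: e_ss = 2/(1+K_p) with K_p=3800 → 2/3801.
  • 2t: a type-0 system cannot track it, e_ss → ∞.
The unbounded component dominates.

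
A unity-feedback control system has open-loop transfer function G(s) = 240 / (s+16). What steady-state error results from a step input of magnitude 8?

0.5

G(s) has no factors of s in the denominator, so the system is type 0.
K_p = lim_{s→0} G(s) = 240 / (16) = 15.
e_ss = 8/(1 + K_p) = 8/16 = 0.5.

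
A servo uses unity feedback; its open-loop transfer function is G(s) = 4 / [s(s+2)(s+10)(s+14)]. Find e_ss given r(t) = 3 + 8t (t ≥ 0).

G(s) has one factor of s in the denominator, so the system is type 1. Treating each term separately:
  • 3: tracked with zero error.
  • 8t: e_ss = 8/K_v with K_v=1/70 → 560.
Total e_ss = 560.

560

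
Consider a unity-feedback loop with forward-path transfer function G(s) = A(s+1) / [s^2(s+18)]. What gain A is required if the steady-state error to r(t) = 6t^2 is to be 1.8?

Two free integrators in G(s): this is a type 2 system.
K_a = lim_{s→0} s^2·G(s) = A·1 / (18) = (1/18)·A.
e_ss = 12/K_a = 1.8 ⇒ K_a = 20/3 ⇒ A = (20/3)/(1/18) = 120.

120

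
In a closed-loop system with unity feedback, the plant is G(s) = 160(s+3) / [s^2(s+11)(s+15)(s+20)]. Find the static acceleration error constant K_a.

The open loop has two poles at the origin → type 2 system.
K_a = lim_{s→0} s^2·G(s) = 160·3 / (11·15·20) = 8/55.

8/55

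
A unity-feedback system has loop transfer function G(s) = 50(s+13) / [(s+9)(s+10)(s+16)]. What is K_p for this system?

G(s) has no factors of s in the denominator, so the system is type 0.
K_p = lim_{s→0} G(s) = 50·13 / (9·10·16) = 65/144.

65/144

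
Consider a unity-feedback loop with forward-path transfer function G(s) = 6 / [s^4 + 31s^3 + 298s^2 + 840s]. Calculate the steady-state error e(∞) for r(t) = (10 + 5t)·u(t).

The denominator has no term below 840s — 1 pole at s=0, type 1. Taking each input component in turn:
  • 10: tracked with zero error.
  • 5t: e_ss = 5/K_v with K_v=1/140 → 700.
Total e_ss = 700.

700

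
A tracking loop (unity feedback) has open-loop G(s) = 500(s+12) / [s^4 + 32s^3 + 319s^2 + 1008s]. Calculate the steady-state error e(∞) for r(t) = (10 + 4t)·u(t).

0.672

The denominator has no term below 1008s — 1 pole at s=0, type 1. Taking each input component in turn:
  • 10: tracked with zero error.
  • 4t: e_ss = 4/K_v with K_v=125/21 → 0.672.
Total e_ss = 0.672.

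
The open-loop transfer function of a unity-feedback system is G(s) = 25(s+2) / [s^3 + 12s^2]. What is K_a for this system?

25/6

Factoring s^2 from the denominator leaves a polynomial with constant term 12, so the system is type 2.
K_a = lim_{s→0} s^2·G(s) = 25·2 / 12 = 25/6.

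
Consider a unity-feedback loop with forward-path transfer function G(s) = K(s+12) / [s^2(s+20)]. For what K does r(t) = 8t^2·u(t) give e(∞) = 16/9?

Two free integrators in G(s): this is a type 2 system.
K_a = lim_{s→0} s^2·G(s) = K·12 / (20) = 0.6·K.
e_ss = 16/K_a = 16/9 ⇒ K_a = 9 ⇒ K = 9/0.6 = 15.

15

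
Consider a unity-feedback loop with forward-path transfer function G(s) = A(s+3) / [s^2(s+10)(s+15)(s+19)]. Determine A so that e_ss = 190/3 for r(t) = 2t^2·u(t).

60

Two free integrators in G(s): this is a type 2 system.
K_a = lim_{s→0} s^2·G(s) = A·3 / (10·15·19) = (1/950)·A.
e_ss = 4/K_a = 190/3 ⇒ K_a = 6/95 ⇒ A = (6/95)/(1/950) = 60.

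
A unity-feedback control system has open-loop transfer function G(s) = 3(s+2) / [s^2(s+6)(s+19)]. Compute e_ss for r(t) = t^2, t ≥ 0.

38

System type = 2 (two poles at s=0).
K_a = lim_{s→0} s^2·G(s) = 3·2 / (6·19) = 1/19.
r(t) = t^2 gives R(s) = 2/s^3.
e_ss = 2/K_a = 2/(1/19) = 38.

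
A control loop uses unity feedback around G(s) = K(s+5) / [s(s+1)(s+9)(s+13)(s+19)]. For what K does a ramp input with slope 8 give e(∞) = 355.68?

One free integrator in G(s): this is a type 1 system.
K_v = lim_{s→0} s·G(s) = K·5 / (1·9·13·19) = (5/2223)·K.
e_ss = 8/K_v = 355.68 ⇒ K_v = 50/2223 ⇒ K = (50/2223)/(5/2223) = 10.

10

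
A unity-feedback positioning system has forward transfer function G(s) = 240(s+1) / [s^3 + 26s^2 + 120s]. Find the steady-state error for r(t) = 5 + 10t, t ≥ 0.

Lowest-order denominator term is 120s, so the open loop has 1 pole at the origin → type 1 system. Taking each input component in turn:
  • 5: tracked with zero error.
  • 10t: e_ss = 10/K_v with K_v=2 → 5.
Total e_ss = 5.

5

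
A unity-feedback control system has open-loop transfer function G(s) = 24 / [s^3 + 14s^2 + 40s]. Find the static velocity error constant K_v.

The denominator has no term below 40s — 1 pole at s=0, type 1.
K_v = lim_{s→0} s·G(s) = 24 / 40 = 0.6.

0.6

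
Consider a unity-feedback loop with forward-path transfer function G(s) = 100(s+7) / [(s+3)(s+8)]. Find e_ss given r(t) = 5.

G(s) has no factors of s in the denominator, so the system is type 0.
K_p = lim_{s→0} G(s) = 100·7 / (3·8) = 175/6.
e_ss = 5/(1 + K_p) = 5/(181/6) = 30/181.

30/181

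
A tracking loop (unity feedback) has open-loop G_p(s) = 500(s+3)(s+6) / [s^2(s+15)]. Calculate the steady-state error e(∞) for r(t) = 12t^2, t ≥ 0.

The open loop has two poles at the origin → type 2 system.
K_a = lim_{s→0} s^2·G_p(s) = 500·3·6 / (15) = 600.
r(t) = 12t^2 gives R(s) = 24/s^3.
e_ss = 24/K_a = 24/600 = 0.04.

0.04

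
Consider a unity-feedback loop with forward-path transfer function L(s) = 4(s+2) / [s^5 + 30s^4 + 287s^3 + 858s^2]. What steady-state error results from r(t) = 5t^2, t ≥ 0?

1072.5

The denominator has no term below 858s^2 — 2 poles at s=0, type 2.
K_a = lim_{s→0} s^2·L(s) = 4·2 / 858 = 4/429.
r(t) = 5t^2 gives R(s) = 10/s^3.
e_ss = 10/K_a = 10/(4/429) = 1072.5.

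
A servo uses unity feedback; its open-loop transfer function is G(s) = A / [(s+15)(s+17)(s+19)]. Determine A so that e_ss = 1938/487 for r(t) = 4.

The open loop has no poles at the origin → type 0 system.
K_p = lim_{s→0} G(s) = A / (15·17·19) = (1/4845)·A.
e_ss = 4/(1 + K_p) = 1938/487 ⇒ 1 + (1/4845)·A = 974/969 ⇒ A = 25.

25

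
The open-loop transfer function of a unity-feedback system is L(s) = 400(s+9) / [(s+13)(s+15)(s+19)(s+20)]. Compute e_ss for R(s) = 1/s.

L(s) has no factors of s in the denominator, so the system is type 0.
K_p = lim_{s→0} L(s) = 400·9 / (13·15·19·20) = 12/247.
e_ss = 1/(1 + K_p) = 1/(259/247) = 247/259.

247/259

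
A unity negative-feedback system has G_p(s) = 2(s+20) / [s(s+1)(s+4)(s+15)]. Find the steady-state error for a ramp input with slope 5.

G_p(s) has one factor of s in the denominator, so the system is type 1.
K_v = lim_{s→0} s·G_p(s) = 2·20 / (1·4·15) = 2/3.
e_ss = 5/K_v = 5/(2/3) = 7.5.

7.5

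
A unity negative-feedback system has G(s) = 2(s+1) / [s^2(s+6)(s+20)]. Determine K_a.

1/60

The open loop has two poles at the origin → type 2 system.
K_a = lim_{s→0} s^2·G(s) = 2·1 / (6·20) = 1/60.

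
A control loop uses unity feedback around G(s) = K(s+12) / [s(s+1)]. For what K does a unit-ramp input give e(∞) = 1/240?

20

The open loop has one pole at the origin → type 1 system.
K_v = lim_{s→0} s·G(s) = K·12 / (1) = 12·K.
e_ss = 1/K_v = 1/240 ⇒ K_v = 240 ⇒ K = 240/12 = 20.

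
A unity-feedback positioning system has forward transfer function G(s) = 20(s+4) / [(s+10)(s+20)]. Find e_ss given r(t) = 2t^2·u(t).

infinity

G(s) has no factors of s in the denominator, so the system is type 0.
K_a = lim_{s→0} s^2·G(s) = 0; the steady-state error to this parabolic input grows without bound.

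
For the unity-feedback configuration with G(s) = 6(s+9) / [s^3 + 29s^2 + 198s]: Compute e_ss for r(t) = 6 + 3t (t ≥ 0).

Factoring s from the denominator leaves a polynomial with constant term 198, so the system is type 1. Treating each term separately:
  • 6: tracked with zero error.
  • 3t: e_ss = 3/K_v with K_v=3/11 → 11.
Total e_ss = 11.

11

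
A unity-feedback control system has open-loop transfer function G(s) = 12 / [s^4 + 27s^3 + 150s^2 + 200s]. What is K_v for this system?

Factoring s from the denominator leaves a polynomial with constant term 200, so the system is type 1.
K_v = lim_{s→0} s·G(s) = 12 / 200 = 0.06.

0.06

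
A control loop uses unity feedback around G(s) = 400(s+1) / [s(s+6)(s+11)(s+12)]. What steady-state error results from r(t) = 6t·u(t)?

One free integrator in G(s): this is a type 1 system.
K_v = lim_{s→0} s·G(s) = 400·1 / (6·11·12) = 50/99.
e_ss = 6/K_v = 6/(50/99) = 11.88.

11.88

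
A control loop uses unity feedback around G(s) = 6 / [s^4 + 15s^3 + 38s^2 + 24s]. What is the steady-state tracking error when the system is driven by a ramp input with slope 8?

32

The denominator has no term below 24s — 1 pole at s=0, type 1.
K_v = lim_{s→0} s·G(s) = 6 / 24 = 0.25.
e_ss = 8/K_v = 8/0.25 = 32.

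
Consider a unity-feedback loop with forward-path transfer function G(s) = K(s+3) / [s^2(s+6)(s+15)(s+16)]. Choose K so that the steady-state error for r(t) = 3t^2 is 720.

4

G(s) has two factors of s in the denominator, so the system is type 2.
K_a = lim_{s→0} s^2·G(s) = K·3 / (6·15·16) = (1/480)·K.
e_ss = 6/K_a = 720 ⇒ K_a = 1/120 ⇒ K = (1/120)/(1/480) = 4.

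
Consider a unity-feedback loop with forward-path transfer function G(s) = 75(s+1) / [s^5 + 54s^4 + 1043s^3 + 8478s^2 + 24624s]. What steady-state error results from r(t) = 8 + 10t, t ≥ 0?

The denominator has no term below 24624s — 1 pole at s=0, type 1. By superposition:
  • 8: tracked with zero error.
  • 10t: e_ss = 10/K_v with K_v=25/8208 → 3283.2.
Total e_ss = 3283.2.

3283.2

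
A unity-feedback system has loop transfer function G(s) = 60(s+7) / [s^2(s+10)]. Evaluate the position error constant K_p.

infinity

K_p = lim_{s→0} G(s); with 2 poles at the origin the limit diverges, so K_p = ∞.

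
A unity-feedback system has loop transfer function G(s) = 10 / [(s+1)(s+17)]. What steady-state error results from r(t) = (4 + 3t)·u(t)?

infinity

The open loop has no poles at the origin → type 0 system. By superposition:
  • 4: e_ss = 4/(1+K_p) with K_p=10/17 → 68/27.
  • 3t: a type-0 system cannot track it, e_ss → ∞.
The unbounded component dominates.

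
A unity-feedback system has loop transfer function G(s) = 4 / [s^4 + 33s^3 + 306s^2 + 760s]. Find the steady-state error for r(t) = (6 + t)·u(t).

190

Lowest-order denominator term is 760s, so the open loop has 1 pole at the origin → type 1 system. Treating each term separately:
  • 6: tracked with zero error.
  • t: e_ss = 1/K_v with K_v=1/190 → 190.
Total e_ss = 190.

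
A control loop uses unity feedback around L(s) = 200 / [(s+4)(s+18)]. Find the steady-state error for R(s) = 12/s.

54/17

No free integrators in L(s): this is a type 0 system.
K_p = lim_{s→0} L(s) = 200 / (4·18) = 25/9.
e_ss = 12/(1 + K_p) = 12/(34/9) = 54/17.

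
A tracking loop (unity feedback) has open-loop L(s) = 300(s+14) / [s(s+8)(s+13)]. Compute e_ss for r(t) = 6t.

One free integrator in L(s): this is a type 1 system.
K_v = lim_{s→0} s·L(s) = 300·14 / (8·13) = 525/13.
e_ss = 6/K_v = 6/(525/13) = 26/175.

26/175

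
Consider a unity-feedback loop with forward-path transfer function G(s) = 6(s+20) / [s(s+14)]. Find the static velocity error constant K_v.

The open loop has one pole at the origin → type 1 system.
K_v = lim_{s→0} s·G(s) = 6·20 / (14) = 60/7.

60/7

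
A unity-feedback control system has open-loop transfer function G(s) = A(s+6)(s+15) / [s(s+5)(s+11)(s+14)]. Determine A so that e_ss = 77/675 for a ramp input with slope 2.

System type = 1 (one pole at s=0).
K_v = lim_{s→0} s·G(s) = A·6·15 / (5·11·14) = (9/77)·A.
e_ss = 2/K_v = 77/675 ⇒ K_v = 1350/77 ⇒ A = (1350/77)/(9/77) = 150.

150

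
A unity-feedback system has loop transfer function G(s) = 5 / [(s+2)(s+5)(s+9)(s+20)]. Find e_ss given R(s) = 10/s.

3600/361

System type = 0 (no poles at s=0).
K_p = lim_{s→0} G(s) = 5 / (2·5·9·20) = 1/360.
e_ss = 10/(1 + K_p) = 10/(361/360) = 3600/361.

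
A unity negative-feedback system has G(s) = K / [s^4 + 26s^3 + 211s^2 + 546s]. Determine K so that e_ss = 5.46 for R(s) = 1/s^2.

The denominator has no term below 546s — 1 pole at s=0, type 1.
K_v = lim_{s→0} s·G(s) = K / 546 = (1/546)·K.
e_ss = 1/K_v = 5.46 ⇒ K_v = 50/273 ⇒ K = (50/273)/(1/546) = 100.

100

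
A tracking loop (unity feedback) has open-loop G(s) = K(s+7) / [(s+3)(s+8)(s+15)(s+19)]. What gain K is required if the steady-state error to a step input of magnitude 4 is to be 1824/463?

The open loop has no poles at the origin → type 0 system.
K_p = lim_{s→0} G(s) = K·7 / (3·8·15·19) = (7/6840)·K.
e_ss = 4/(1 + K_p) = 1824/463 ⇒ 1 + (7/6840)·K = 463/456 ⇒ K = 15.

15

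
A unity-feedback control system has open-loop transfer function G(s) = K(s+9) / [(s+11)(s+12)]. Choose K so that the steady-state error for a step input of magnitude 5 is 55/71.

80

G(s) has no factors of s in the denominator, so the system is type 0.
K_p = lim_{s→0} G(s) = K·9 / (11·12) = (3/44)·K.
e_ss = 5/(1 + K_p) = 55/71 ⇒ 1 + (3/44)·K = 71/11 ⇒ K = 80.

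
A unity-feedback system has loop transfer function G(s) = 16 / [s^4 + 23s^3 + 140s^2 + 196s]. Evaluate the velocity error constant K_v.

4/49

Factoring s from the denominator leaves a polynomial with constant term 196, so the system is type 1.
K_v = lim_{s→0} s·G(s) = 16 / 196 = 4/49.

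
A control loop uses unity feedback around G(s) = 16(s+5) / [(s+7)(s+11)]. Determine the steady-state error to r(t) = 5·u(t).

385/157

G(s) has no factors of s in the denominator, so the system is type 0.
K_p = lim_{s→0} G(s) = 16·5 / (7·11) = 80/77.
e_ss = 5/(1 + K_p) = 5/(157/77) = 385/157.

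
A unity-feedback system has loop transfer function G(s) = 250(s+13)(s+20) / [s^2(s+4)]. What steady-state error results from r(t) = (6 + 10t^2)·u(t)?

Two free integrators in G(s): this is a type 2 system. Taking each input component in turn:
  • 6: tracked with zero error.
  • 10t^2: e_ss = 20/K_a with K_a=16250 → 2/1625.
Total e_ss = 2/1625.

2/1625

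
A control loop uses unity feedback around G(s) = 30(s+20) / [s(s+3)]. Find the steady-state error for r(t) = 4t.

0.02

G(s) has one factor of s in the denominator, so the system is type 1.
K_v = lim_{s→0} s·G(s) = 30·20 / (3) = 200.
e_ss = 4/K_v = 4/200 = 0.02.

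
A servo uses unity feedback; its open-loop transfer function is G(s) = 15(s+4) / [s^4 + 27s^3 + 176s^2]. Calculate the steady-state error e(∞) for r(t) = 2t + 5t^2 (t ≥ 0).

88/3

The denominator has no term below 176s^2 — 2 poles at s=0, type 2. Treating each term separately:
  • 2t: tracked with zero error.
  • 5t^2: e_ss = 10/K_a with K_a=15/44 → 88/3.
Total e_ss = 88/3.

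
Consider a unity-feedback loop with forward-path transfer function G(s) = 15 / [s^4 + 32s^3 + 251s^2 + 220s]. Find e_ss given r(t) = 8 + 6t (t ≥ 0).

Factoring s from the denominator leaves a polynomial with constant term 220, so the system is type 1. Treating each term separately:
  • 8: tracked with zero error.
  • 6t: e_ss = 6/K_v with K_v=3/44 → 88.
Total e_ss = 88.

88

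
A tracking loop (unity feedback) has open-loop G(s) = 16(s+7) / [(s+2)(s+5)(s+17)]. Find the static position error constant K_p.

56/85

No free integrators in G(s): this is a type 0 system.
K_p = lim_{s→0} G(s) = 16·7 / (2·5·17) = 56/85.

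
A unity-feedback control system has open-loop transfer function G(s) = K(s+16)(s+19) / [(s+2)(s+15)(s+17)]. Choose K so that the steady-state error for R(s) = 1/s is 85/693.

The open loop has no poles at the origin → type 0 system.
K_p = lim_{s→0} G(s) = K·16·19 / (2·15·17) = (152/255)·K.
e_ss = 1/(1 + K_p) = 85/693 ⇒ 1 + (152/255)·K = 693/85 ⇒ K = 12.

12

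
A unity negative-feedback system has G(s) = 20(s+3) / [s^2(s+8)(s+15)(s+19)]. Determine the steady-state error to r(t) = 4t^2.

G(s) has two factors of s in the denominator, so the system is type 2.
K_a = lim_{s→0} s^2·G(s) = 20·3 / (8·15·19) = 1/38.
r(t) = 4t^2 gives R(s) = 8/s^3.
e_ss = 8/K_a = 8/(1/38) = 304.

304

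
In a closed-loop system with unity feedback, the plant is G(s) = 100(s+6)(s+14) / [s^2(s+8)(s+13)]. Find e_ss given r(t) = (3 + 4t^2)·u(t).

52/525

The open loop has two poles at the origin → type 2 system. By superposition:
  • 3: tracked with zero error.
  • 4t^2: e_ss = 8/K_a with K_a=1050/13 → 52/525.
Total e_ss = 52/525.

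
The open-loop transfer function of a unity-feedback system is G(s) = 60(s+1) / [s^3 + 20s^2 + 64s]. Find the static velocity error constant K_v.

Lowest-order denominator term is 64s, so the open loop has 1 pole at the origin → type 1 system.
K_v = lim_{s→0} s·G(s) = 60·1 / 64 = 0.9375.

0.9375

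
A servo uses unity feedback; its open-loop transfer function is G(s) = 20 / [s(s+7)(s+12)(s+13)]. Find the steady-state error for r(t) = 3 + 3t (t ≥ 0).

One free integrator in G(s): this is a type 1 system. Taking each input component in turn:
  • 3: tracked with zero error.
  • 3t: e_ss = 3/K_v with K_v=5/273 → 163.8.
Total e_ss = 163.8.

163.8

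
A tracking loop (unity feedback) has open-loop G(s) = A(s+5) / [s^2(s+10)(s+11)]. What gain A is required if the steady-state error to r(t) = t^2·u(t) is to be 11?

4

G(s) has two factors of s in the denominator, so the system is type 2.
K_a = lim_{s→0} s^2·G(s) = A·5 / (10·11) = (1/22)·A.
e_ss = 2/K_a = 11 ⇒ K_a = 2/11 ⇒ A = (2/11)/(1/22) = 4.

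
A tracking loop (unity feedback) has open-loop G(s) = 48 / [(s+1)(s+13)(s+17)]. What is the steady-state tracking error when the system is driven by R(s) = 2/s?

442/269

G(s) has no factors of s in the denominator, so the system is type 0.
K_p = lim_{s→0} G(s) = 48 / (1·13·17) = 48/221.
e_ss = 2/(1 + K_p) = 2/(269/221) = 442/269.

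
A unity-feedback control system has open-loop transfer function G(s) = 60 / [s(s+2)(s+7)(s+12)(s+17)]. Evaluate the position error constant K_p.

infinity

K_p = lim_{s→0} G(s); with 1 pole at the origin the limit diverges, so K_p = ∞.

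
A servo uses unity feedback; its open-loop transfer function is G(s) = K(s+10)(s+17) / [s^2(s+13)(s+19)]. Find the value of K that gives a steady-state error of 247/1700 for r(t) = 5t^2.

100

System type = 2 (two poles at s=0).
K_a = lim_{s→0} s^2·G(s) = K·10·17 / (13·19) = (170/247)·K.
e_ss = 10/K_a = 247/1700 ⇒ K_a = 17000/247 ⇒ K = (17000/247)/(170/247) = 100.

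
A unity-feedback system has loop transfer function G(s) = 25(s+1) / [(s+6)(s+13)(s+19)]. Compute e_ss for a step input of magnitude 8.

11856/1507

No free integrators in G(s): this is a type 0 system.
K_p = lim_{s→0} G(s) = 25·1 / (6·13·19) = 25/1482.
e_ss = 8/(1 + K_p) = 8/(1507/1482) = 11856/1507.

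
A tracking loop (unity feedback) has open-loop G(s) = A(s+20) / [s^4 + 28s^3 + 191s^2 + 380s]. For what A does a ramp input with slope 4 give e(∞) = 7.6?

10

Factoring s from the denominator leaves a polynomial with constant term 380, so the system is type 1.
K_v = lim_{s→0} s·G(s) = A·20 / 380 = (1/19)·A.
e_ss = 4/K_v = 7.6 ⇒ K_v = 10/19 ⇒ A = (10/19)/(1/19) = 10.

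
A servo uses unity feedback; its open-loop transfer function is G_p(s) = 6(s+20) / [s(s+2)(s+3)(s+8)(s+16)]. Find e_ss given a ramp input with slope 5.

32

G_p(s) has one factor of s in the denominator, so the system is type 1.
K_v = lim_{s→0} s·G_p(s) = 6·20 / (2·3·8·16) = 5/32.
e_ss = 5/K_v = 5/(5/32) = 32.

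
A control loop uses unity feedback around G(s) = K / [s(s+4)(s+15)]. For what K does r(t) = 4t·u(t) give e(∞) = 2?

120

One free integrator in G(s): this is a type 1 system.
K_v = lim_{s→0} s·G(s) = K / (4·15) = (1/60)·K.
e_ss = 4/K_v = 2 ⇒ K_v = 2 ⇒ K = 2/(1/60) = 120.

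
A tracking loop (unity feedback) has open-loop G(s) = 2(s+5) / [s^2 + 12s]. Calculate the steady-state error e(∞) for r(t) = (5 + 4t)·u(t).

4.8

Factoring s from the denominator leaves a polynomial with constant term 12, so the system is type 1. Treating each term separately:
  • 5: tracked with zero error.
  • 4t: e_ss = 4/K_v with K_v=5/6 → 4.8.
Total e_ss = 4.8.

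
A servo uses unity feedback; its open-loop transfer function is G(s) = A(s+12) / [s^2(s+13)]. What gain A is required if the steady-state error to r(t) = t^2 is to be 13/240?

40

The open loop has two poles at the origin → type 2 system.
K_a = lim_{s→0} s^2·G(s) = A·12 / (13) = (12/13)·A.
e_ss = 2/K_a = 13/240 ⇒ K_a = 480/13 ⇒ A = (480/13)/(12/13) = 40.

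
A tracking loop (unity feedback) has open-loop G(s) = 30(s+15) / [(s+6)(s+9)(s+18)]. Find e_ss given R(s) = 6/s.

324/79

The open loop has no poles at the origin → type 0 system.
K_p = lim_{s→0} G(s) = 30·15 / (6·9·18) = 25/54.
e_ss = 6/(1 + K_p) = 6/(79/54) = 324/79.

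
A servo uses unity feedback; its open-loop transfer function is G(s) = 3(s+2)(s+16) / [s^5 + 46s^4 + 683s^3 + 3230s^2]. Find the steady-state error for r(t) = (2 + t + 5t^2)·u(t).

Factoring s^2 from the denominator leaves a polynomial with constant term 3230, so the system is type 2. Taking each input component in turn:
  • 2: tracked with zero error.
  • t: tracked with zero error.
  • 5t^2: e_ss = 10/K_a with K_a=48/1615 → 8075/24.
Total e_ss = 8075/24.

8075/24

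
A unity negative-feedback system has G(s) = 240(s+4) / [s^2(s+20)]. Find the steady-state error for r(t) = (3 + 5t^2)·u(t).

5/24

G(s) has two factors of s in the denominator, so the system is type 2. Treating each term separately:
  • 3: tracked with zero error.
  • 5t^2: e_ss = 10/K_a with K_a=48 → 5/24.
Total e_ss = 5/24.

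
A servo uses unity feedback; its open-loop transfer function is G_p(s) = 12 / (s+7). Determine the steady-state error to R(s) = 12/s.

84/19

G_p(s) has no factors of s in the denominator, so the system is type 0.
K_p = lim_{s→0} G_p(s) = 12 / (7) = 12/7.
e_ss = 12/(1 + K_p) = 12/(19/7) = 84/19.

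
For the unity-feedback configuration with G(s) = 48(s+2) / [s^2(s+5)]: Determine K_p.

K_p = lim_{s→0} G(s); with 2 poles at the origin the limit diverges, so K_p = ∞.

infinity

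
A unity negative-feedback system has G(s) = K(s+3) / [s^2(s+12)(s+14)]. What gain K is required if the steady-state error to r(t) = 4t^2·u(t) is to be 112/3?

G(s) has two factors of s in the denominator, so the system is type 2.
K_a = lim_{s→0} s^2·G(s) = K·3 / (12·14) = (1/56)·K.
e_ss = 8/K_a = 112/3 ⇒ K_a = 3/14 ⇒ K = (3/14)/(1/56) = 12.

12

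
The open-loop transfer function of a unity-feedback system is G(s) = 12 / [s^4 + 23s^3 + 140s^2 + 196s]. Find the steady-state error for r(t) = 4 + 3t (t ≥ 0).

The denominator has no term below 196s — 1 pole at s=0, type 1. Treating each term separately:
  • 4: tracked with zero error.
  • 3t: e_ss = 3/K_v with K_v=3/49 → 49.
Total e_ss = 49.

49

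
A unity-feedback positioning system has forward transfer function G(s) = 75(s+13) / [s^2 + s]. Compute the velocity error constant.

975

The denominator has no term below s — 1 pole at s=0, type 1.
K_v = lim_{s→0} s·G(s) = 75·13 / 1 = 975.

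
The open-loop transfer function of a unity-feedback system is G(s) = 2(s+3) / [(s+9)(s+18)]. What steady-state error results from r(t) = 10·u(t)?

135/14

The open loop has no poles at the origin → type 0 system.
K_p = lim_{s→0} G(s) = 2·3 / (9·18) = 1/27.
e_ss = 10/(1 + K_p) = 10/(28/27) = 135/14.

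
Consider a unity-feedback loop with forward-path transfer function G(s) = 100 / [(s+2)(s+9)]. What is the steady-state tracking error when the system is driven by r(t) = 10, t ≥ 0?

90/59

No free integrators in G(s): this is a type 0 system.
K_p = lim_{s→0} G(s) = 100 / (2·9) = 50/9.
e_ss = 10/(1 + K_p) = 10/(59/9) = 90/59.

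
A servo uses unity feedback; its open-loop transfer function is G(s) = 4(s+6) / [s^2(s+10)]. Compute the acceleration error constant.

The open loop has two poles at the origin → type 2 system.
K_a = lim_{s→0} s^2·G(s) = 4·6 / (10) = 2.4.

2.4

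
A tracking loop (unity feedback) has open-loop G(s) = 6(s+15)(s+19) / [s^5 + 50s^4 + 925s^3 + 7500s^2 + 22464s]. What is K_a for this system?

0

The denominator has no term below 22464s — 1 pole at s=0, type 1.
K_a = lim_{s→0} s^2·G(s) = 0 (the extra factor of s kills the finite limit).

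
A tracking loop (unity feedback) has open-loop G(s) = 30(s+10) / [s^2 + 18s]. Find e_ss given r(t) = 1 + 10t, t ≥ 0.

0.6

Factoring s from the denominator leaves a polynomial with constant term 18, so the system is type 1. Taking each input component in turn:
  • 1: tracked with zero error.
  • 10t: e_ss = 10/K_v with K_v=50/3 → 0.6.
Total e_ss = 0.6.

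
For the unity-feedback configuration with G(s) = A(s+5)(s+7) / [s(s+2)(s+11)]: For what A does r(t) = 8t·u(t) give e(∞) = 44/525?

The open loop has one pole at the origin → type 1 system.
K_v = lim_{s→0} s·G(s) = A·5·7 / (2·11) = (35/22)·A.
e_ss = 8/K_v = 44/525 ⇒ K_v = 1050/11 ⇒ A = (1050/11)/(35/22) = 60.

60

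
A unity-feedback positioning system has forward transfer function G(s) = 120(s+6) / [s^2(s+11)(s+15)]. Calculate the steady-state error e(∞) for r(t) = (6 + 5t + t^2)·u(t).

System type = 2 (two poles at s=0). By superposition:
  • 6: tracked with zero error.
  • 5t: tracked with zero error.
  • t^2: e_ss = 2/K_a with K_a=48/11 → 11/24.
Total e_ss = 11/24.

11/24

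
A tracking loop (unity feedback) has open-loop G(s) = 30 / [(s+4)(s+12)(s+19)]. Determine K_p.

5/152

No free integrators in G(s): this is a type 0 system.
K_p = lim_{s→0} G(s) = 30 / (4·12·19) = 5/152.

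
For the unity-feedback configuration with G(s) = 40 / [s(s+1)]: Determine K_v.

One free integrator in G(s): this is a type 1 system.
K_v = lim_{s→0} s·G(s) = 40 / (1) = 40.

40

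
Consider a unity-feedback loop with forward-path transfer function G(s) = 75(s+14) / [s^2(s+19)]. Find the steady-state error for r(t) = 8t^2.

152/525

G(s) has two factors of s in the denominator, so the system is type 2.
K_a = lim_{s→0} s^2·G(s) = 75·14 / (19) = 1050/19.
r(t) = 8t^2 gives R(s) = 16/s^3.
e_ss = 16/K_a = 16/(1050/19) = 152/525.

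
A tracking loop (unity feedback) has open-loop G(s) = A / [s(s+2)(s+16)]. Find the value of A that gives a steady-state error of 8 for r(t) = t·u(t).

4

One free integrator in G(s): this is a type 1 system.
K_v = lim_{s→0} s·G(s) = A / (2·16) = (1/32)·A.
e_ss = 1/K_v = 8 ⇒ K_v = 0.125 ⇒ A = 0.125/(1/32) = 4.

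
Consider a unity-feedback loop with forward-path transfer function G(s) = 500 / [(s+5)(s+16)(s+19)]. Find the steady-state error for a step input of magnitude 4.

304/101

G(s) has no factors of s in the denominator, so the system is type 0.
K_p = lim_{s→0} G(s) = 500 / (5·16·19) = 25/76.
e_ss = 4/(1 + K_p) = 4/(101/76) = 304/101.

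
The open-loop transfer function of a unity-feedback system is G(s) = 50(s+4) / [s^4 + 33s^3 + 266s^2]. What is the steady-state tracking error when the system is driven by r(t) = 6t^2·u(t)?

15.96

Lowest-order denominator term is 266s^2, so the open loop has 2 poles at the origin → type 2 system.
K_a = lim_{s→0} s^2·G(s) = 50·4 / 266 = 100/133.
r(t) = 6t^2 gives R(s) = 12/s^3.
e_ss = 12/K_a = 12/(100/133) = 15.96.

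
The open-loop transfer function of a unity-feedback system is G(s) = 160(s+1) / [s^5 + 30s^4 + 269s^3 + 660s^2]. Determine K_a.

8/33

Lowest-order denominator term is 660s^2, so the open loop has 2 poles at the origin → type 2 system.
K_a = lim_{s→0} s^2·G(s) = 160·1 / 660 = 8/33.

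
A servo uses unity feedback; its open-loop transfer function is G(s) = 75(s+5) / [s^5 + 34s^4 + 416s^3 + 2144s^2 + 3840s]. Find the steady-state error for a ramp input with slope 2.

20.48

Factoring s from the denominator leaves a polynomial with constant term 3840, so the system is type 1.
K_v = lim_{s→0} s·G(s) = 75·5 / 3840 = 25/256.
e_ss = 2/K_v = 2/(25/256) = 20.48.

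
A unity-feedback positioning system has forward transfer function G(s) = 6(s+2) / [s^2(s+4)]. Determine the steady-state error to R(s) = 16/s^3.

16/3

System type = 2 (two poles at s=0).
K_a = lim_{s→0} s^2·G(s) = 6·2 / (4) = 3.
r(t) = 8t^2 gives R(s) = 16/s^3.
e_ss = 16/K_a = 16/3.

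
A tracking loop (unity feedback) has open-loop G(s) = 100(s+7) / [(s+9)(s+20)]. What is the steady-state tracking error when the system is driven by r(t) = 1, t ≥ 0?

9/44

G(s) has no factors of s in the denominator, so the system is type 0.
K_p = lim_{s→0} G(s) = 100·7 / (9·20) = 35/9.
e_ss = 1/(1 + K_p) = 1/(44/9) = 9/44.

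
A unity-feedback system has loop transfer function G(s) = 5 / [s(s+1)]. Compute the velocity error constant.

G(s) has one factor of s in the denominator, so the system is type 1.
K_v = lim_{s→0} s·G(s) = 5 / (1) = 5.

5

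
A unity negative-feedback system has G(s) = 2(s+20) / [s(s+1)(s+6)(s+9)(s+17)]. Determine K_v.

20/459

One free integrator in G(s): this is a type 1 system.
K_v = lim_{s→0} s·G(s) = 2·20 / (1·6·9·17) = 20/459.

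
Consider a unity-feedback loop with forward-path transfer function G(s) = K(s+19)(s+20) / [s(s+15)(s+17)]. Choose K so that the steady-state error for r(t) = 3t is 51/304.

One free integrator in G(s): this is a type 1 system.
K_v = lim_{s→0} s·G(s) = K·19·20 / (15·17) = (76/51)·K.
e_ss = 3/K_v = 51/304 ⇒ K_v = 304/17 ⇒ K = (304/17)/(76/51) = 12.

12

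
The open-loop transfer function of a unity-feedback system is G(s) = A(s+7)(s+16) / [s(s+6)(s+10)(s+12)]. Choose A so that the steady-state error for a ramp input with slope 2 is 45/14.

4

One free integrator in G(s): this is a type 1 system.
K_v = lim_{s→0} s·G(s) = A·7·16 / (6·10·12) = (7/45)·A.
e_ss = 2/K_v = 45/14 ⇒ K_v = 28/45 ⇒ A = (28/45)/(7/45) = 4.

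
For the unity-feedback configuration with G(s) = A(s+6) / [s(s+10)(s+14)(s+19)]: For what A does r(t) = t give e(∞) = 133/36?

The open loop has one pole at the origin → type 1 system.
K_v = lim_{s→0} s·G(s) = A·6 / (10·14·19) = (3/1330)·A.
e_ss = 1/K_v = 133/36 ⇒ K_v = 36/133 ⇒ A = (36/133)/(3/1330) = 120.

120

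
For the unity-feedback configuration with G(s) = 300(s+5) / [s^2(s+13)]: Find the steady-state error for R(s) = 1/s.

0

The open loop has two poles at the origin → type 2 system.
K_p = ∞ for a type-2 system; e_ss to a step is zero.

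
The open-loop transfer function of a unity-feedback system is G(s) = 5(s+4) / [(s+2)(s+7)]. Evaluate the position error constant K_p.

No free integrators in G(s): this is a type 0 system.
K_p = lim_{s→0} G(s) = 5·4 / (2·7) = 10/7.

10/7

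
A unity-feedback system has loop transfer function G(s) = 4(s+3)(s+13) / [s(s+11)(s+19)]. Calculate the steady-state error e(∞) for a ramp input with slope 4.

One free integrator in G(s): this is a type 1 system.
K_v = lim_{s→0} s·G(s) = 4·3·13 / (11·19) = 156/209.
e_ss = 4/K_v = 4/(156/209) = 209/39.

209/39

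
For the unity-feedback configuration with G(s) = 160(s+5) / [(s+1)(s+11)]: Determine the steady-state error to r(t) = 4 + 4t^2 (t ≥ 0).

infinity

The open loop has no poles at the origin → type 0 system. Taking each input component in turn:
  • 4: e_ss = 4/(1+K_p) with K_p=800/11 → 44/811.
  • 4t^2: a type-0 system cannot track it, e_ss → ∞.
The unbounded component dominates.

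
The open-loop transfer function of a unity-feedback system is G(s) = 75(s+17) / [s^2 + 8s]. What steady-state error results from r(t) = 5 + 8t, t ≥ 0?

Lowest-order denominator term is 8s, so the open loop has 1 pole at the origin → type 1 system. Taking each input component in turn:
  • 5: tracked with zero error.
  • 8t: e_ss = 8/K_v with K_v=159.375 → 64/1275.
Total e_ss = 64/1275.

64/1275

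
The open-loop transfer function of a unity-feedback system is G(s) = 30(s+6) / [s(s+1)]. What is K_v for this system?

180

G(s) has one factor of s in the denominator, so the system is type 1.
K_v = lim_{s→0} s·G(s) = 30·6 / (1) = 180.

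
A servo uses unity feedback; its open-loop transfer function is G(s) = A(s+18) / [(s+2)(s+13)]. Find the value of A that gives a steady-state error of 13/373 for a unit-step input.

40

System type = 0 (no poles at s=0).
K_p = lim_{s→0} G(s) = A·18 / (2·13) = (9/13)·A.
e_ss = 1/(1 + K_p) = 13/373 ⇒ 1 + (9/13)·A = 373/13 ⇒ A = 40.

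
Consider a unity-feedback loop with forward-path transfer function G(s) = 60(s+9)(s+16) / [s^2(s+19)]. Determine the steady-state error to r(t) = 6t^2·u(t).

The open loop has two poles at the origin → type 2 system.
K_a = lim_{s→0} s^2·G(s) = 60·9·16 / (19) = 8640/19.
r(t) = 6t^2 gives R(s) = 12/s^3.
e_ss = 12/K_a = 12/(8640/19) = 19/720.

19/720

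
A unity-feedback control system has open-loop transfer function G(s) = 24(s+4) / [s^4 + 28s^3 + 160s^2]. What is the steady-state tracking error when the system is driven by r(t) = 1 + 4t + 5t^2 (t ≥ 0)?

50/3

Factoring s^2 from the denominator leaves a polynomial with constant term 160, so the system is type 2. Taking each input component in turn:
  • 1: tracked with zero error.
  • 4t: tracked with zero error.
  • 5t^2: e_ss = 10/K_a with K_a=0.6 → 50/3.
Total e_ss = 50/3.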